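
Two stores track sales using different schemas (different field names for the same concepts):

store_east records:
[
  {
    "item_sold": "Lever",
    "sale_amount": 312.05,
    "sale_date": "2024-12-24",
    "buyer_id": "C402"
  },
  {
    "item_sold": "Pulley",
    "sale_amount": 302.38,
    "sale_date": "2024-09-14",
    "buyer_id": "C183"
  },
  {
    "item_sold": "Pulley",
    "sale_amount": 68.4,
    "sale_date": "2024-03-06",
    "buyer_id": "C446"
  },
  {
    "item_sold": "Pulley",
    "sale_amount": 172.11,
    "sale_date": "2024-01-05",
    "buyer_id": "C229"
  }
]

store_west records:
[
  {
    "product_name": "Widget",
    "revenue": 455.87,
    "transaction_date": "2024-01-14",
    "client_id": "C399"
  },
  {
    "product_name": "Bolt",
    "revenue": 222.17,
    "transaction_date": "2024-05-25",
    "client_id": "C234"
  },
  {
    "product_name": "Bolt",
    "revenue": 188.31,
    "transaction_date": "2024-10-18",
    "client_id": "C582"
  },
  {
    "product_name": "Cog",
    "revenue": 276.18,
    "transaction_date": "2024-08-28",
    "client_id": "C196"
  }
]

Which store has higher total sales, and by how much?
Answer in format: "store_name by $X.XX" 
store_west by $287.59

Schema mapping: "sale_amount" (store_east) = "revenue" (store_west) = sale amount

Total for store_east: 854.94
Total for store_west: 1142.53

Difference: |854.94 - 1142.53| = 287.59
store_west has higher sales by $287.59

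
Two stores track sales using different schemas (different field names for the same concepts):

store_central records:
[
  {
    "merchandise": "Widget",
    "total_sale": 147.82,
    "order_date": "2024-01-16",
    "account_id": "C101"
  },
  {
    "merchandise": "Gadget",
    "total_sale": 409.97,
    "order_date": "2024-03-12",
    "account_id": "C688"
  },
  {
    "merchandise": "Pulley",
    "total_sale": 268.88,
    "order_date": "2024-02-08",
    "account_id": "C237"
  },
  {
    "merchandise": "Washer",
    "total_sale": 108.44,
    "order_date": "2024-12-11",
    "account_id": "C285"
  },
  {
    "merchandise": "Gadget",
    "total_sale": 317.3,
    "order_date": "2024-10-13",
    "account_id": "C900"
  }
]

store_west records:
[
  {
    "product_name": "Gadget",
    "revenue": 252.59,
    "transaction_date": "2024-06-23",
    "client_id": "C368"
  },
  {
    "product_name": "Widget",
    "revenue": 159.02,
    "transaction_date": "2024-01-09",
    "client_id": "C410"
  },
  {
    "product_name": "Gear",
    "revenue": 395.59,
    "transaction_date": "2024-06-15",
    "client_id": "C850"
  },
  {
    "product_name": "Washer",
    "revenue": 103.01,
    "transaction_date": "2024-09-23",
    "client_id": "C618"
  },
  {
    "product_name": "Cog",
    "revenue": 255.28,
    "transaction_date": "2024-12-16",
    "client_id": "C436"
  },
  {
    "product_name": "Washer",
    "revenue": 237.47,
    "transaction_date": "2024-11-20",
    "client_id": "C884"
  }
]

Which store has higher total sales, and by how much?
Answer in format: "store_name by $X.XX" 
store_west by $150.55

Schema mapping: "total_sale" (store_central) = "revenue" (store_west) = sale amount

Total for store_central: 1252.41
Total for store_west: 1402.96

Difference: |1252.41 - 1402.96| = 150.55
store_west has higher sales by $150.55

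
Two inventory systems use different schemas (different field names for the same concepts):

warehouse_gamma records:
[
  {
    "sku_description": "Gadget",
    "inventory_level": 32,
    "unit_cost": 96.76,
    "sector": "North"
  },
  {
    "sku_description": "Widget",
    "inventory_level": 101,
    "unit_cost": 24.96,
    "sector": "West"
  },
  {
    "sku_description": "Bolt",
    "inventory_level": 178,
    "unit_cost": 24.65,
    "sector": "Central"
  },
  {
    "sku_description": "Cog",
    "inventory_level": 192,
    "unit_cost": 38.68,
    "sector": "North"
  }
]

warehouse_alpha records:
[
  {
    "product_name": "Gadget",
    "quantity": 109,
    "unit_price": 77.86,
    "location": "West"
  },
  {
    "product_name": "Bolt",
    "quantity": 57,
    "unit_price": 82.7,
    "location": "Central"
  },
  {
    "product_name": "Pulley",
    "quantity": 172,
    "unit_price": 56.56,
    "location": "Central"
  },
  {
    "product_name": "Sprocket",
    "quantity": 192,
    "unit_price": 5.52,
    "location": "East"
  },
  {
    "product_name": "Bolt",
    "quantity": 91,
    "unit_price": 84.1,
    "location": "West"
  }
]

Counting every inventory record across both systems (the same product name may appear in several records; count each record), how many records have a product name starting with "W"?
1

Schema mapping: "sku_description" (warehouse_gamma) = "product_name" (warehouse_alpha) = product name

Records with product name starting with "W" in warehouse_gamma: 1
Records with product name starting with "W" in warehouse_alpha: 0

Total: 1 + 0 = 1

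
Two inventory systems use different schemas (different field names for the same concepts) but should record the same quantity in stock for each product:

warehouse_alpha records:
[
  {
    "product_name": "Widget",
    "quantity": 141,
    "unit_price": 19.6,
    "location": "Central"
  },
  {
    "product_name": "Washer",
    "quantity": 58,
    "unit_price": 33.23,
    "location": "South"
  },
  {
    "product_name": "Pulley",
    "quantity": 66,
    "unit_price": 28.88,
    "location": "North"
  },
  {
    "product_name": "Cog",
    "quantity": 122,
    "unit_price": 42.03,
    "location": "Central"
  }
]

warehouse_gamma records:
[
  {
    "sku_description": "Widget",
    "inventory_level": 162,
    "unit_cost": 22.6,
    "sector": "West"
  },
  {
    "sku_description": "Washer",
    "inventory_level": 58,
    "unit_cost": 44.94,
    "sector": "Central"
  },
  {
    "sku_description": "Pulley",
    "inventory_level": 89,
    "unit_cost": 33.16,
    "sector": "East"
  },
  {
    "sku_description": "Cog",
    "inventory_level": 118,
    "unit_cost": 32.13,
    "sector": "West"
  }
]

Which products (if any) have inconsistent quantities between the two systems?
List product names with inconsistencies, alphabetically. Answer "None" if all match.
Cog, Pulley, Widget

Schema mappings:
- "product_name" (warehouse_alpha) = "sku_description" (warehouse_gamma) = product name
- "quantity" (warehouse_alpha) = "inventory_level" (warehouse_gamma) = quantity

Comparison:
  Widget: 141 vs 162 - MISMATCH
  Washer: 58 vs 58 - MATCH
  Pulley: 66 vs 89 - MISMATCH
  Cog: 122 vs 118 - MISMATCH

Products with inconsistencies: Cog, Pulley, Widget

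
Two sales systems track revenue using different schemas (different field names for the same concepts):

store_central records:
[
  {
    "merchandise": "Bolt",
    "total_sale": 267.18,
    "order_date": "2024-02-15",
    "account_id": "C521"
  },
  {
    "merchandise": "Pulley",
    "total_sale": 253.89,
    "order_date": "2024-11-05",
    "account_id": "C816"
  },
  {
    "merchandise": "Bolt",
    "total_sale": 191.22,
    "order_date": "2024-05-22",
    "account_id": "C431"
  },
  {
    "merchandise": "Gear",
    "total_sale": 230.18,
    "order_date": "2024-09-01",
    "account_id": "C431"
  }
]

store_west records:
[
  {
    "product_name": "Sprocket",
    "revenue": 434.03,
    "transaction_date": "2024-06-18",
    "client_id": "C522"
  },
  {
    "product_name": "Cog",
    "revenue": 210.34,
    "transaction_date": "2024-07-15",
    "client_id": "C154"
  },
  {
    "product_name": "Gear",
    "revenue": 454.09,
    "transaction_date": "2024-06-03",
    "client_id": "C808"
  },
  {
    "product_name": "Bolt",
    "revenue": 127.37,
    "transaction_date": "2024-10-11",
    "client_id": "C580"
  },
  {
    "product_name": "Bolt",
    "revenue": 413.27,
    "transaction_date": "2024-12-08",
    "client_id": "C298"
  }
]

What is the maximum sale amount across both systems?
454.09

Reconcile: "total_sale" (store_central) = "revenue" (store_west) = sale amount

Maximum in store_central: 267.18
Maximum in store_west: 454.09

Overall maximum: max(267.18, 454.09) = 454.09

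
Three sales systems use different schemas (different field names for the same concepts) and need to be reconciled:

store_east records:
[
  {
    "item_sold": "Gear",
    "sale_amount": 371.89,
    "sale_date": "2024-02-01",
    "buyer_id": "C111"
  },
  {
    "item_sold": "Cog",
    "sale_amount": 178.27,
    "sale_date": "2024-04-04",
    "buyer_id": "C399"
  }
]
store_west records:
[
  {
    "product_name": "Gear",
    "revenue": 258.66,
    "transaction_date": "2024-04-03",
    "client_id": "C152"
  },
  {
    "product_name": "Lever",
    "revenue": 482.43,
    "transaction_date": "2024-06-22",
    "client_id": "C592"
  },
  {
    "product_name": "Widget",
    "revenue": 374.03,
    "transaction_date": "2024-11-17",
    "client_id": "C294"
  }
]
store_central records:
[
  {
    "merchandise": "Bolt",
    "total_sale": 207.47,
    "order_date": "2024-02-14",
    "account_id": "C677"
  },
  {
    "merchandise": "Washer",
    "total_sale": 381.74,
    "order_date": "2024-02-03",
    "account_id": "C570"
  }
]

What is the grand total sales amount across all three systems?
2254.49

Schema reconciliation - all amount fields map to sale amount:

store_east (sale_amount): 550.16
store_west (revenue): 1115.12
store_central (total_sale): 589.21

Grand total: 2254.49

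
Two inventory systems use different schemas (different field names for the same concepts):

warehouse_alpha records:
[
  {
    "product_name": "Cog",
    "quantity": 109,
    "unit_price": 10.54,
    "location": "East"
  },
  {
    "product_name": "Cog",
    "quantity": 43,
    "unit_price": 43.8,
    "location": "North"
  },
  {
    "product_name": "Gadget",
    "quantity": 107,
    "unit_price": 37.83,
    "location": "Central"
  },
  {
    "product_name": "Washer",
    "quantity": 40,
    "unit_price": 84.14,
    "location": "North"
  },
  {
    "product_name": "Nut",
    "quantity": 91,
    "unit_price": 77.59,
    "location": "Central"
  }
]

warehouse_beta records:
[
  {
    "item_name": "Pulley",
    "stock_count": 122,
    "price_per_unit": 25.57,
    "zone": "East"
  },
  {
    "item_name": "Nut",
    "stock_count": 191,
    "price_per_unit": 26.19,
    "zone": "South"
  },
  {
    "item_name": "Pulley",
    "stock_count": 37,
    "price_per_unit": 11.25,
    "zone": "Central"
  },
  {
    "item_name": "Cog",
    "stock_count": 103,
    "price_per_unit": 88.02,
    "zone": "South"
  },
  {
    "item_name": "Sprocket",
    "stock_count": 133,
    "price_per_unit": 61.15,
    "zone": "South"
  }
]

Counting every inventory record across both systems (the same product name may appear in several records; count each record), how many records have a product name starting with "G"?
1

Schema mapping: "product_name" (warehouse_alpha) = "item_name" (warehouse_beta) = product name

Records with product name starting with "G" in warehouse_alpha: 1
Records with product name starting with "G" in warehouse_beta: 0

Total: 1 + 0 = 1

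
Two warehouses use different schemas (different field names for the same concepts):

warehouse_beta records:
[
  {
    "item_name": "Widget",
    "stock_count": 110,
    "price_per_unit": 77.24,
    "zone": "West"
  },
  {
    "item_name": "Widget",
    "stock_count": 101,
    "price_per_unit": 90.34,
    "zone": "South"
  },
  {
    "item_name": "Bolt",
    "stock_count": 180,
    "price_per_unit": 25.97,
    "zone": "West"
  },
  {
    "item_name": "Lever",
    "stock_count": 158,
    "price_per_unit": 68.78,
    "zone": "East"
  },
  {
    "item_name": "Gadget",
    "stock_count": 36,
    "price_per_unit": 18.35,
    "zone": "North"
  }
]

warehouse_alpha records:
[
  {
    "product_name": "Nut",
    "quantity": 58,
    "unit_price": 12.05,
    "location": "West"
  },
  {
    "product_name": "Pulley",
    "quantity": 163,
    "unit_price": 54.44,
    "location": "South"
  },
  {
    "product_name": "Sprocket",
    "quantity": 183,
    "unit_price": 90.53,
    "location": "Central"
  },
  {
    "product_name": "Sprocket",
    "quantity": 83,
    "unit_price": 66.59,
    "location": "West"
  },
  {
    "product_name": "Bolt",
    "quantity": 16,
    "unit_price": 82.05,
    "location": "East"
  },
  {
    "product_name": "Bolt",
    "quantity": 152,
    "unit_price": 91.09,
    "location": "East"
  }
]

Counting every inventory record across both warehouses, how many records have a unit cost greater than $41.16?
8

Schema mapping: "price_per_unit" (warehouse_beta) = "unit_price" (warehouse_alpha) = unit cost

Records > $41.16 in warehouse_beta: 3
Records > $41.16 in warehouse_alpha: 5

Total count: 3 + 5 = 8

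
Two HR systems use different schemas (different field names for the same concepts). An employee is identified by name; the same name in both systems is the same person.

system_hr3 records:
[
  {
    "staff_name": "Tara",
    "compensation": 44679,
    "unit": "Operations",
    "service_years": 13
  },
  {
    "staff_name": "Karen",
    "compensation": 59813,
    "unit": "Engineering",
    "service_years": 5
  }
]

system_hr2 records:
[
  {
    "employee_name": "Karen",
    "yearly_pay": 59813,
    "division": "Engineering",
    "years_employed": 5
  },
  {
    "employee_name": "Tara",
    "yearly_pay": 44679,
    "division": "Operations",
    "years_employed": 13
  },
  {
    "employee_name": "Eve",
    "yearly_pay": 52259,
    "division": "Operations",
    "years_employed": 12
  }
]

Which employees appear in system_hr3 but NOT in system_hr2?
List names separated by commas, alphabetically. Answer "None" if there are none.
None

Schema mapping: "staff_name" (system_hr3) = "employee_name" (system_hr2) = employee name

Names in system_hr3: ['Karen', 'Tara']
Names in system_hr2: ['Eve', 'Karen', 'Tara']

In system_hr3 but not system_hr2: None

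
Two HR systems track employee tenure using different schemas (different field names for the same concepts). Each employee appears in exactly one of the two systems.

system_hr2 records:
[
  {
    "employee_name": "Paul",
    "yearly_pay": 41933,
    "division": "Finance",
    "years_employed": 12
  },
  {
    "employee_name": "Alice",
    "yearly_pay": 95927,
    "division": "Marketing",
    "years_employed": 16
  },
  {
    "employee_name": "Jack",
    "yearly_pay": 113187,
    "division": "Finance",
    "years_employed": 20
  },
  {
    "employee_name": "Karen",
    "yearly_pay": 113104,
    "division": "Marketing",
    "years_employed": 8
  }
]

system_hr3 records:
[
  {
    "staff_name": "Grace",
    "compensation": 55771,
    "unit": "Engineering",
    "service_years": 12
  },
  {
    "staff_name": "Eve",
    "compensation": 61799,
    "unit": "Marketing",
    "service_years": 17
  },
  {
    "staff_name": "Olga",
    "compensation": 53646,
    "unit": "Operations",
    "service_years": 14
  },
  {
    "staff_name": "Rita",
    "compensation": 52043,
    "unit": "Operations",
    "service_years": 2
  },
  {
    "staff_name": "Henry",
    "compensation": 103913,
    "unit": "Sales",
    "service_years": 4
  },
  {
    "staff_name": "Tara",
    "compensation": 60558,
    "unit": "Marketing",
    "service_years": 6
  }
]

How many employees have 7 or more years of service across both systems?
7

Reconcile schemas: "years_employed" (system_hr2) = "service_years" (system_hr3) = years of service

From system_hr2: 4 employees with >= 7 years
From system_hr3: 3 employees with >= 7 years

Total: 4 + 3 = 7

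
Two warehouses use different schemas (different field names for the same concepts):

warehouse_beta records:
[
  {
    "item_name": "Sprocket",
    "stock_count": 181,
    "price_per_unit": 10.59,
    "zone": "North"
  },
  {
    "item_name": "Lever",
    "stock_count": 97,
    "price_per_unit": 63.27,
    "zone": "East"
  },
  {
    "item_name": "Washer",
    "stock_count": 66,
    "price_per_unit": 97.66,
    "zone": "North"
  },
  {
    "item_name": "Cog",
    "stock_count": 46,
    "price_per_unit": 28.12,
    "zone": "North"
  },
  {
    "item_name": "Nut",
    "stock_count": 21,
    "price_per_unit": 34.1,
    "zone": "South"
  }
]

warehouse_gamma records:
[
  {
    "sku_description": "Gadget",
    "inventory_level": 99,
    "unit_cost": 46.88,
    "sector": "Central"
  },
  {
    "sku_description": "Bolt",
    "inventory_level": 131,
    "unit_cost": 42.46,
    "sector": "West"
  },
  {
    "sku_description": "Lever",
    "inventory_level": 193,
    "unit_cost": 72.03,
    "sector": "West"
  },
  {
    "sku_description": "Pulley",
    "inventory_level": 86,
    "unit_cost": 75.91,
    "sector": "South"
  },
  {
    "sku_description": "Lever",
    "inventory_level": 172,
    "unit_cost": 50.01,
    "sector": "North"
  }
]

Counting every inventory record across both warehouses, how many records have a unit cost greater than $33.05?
8

Schema mapping: "price_per_unit" (warehouse_beta) = "unit_cost" (warehouse_gamma) = unit cost

Records > $33.05 in warehouse_beta: 3
Records > $33.05 in warehouse_gamma: 5

Total count: 3 + 5 = 8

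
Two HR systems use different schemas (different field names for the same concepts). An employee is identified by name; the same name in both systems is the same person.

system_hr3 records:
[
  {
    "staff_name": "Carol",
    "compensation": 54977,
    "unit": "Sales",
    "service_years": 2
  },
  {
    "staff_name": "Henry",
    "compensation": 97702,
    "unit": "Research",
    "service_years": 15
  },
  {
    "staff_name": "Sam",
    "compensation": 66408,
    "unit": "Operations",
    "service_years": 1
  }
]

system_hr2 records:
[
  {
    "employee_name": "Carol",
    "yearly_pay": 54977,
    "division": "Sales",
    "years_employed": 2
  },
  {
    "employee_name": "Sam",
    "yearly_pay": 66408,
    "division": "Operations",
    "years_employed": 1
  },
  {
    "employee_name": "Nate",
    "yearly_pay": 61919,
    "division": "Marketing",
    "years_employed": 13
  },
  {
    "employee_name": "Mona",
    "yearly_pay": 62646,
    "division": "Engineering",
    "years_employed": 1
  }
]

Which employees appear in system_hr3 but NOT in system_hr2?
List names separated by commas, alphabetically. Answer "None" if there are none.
Henry

Schema mapping: "staff_name" (system_hr3) = "employee_name" (system_hr2) = employee name

Names in system_hr3: ['Carol', 'Henry', 'Sam']
Names in system_hr2: ['Carol', 'Mona', 'Nate', 'Sam']

In system_hr3 but not system_hr2: ['Henry']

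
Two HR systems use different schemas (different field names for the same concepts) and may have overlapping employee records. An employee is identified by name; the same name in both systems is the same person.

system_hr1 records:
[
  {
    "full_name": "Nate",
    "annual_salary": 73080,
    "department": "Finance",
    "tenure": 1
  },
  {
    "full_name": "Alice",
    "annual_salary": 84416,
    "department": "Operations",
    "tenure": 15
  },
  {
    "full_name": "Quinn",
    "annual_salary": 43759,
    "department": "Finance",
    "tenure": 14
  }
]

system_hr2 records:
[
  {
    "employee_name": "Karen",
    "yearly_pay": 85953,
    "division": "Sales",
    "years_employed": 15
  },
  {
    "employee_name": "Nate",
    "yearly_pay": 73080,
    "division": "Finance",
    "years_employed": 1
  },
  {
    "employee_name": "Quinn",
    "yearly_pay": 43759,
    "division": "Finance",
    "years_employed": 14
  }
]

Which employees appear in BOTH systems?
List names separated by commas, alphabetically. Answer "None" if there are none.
Nate, Quinn

Schema mapping: "full_name" (system_hr1) = "employee_name" (system_hr2) = employee name

Names in system_hr1: ['Alice', 'Nate', 'Quinn']
Names in system_hr2: ['Karen', 'Nate', 'Quinn']

Intersection: ['Nate', 'Quinn']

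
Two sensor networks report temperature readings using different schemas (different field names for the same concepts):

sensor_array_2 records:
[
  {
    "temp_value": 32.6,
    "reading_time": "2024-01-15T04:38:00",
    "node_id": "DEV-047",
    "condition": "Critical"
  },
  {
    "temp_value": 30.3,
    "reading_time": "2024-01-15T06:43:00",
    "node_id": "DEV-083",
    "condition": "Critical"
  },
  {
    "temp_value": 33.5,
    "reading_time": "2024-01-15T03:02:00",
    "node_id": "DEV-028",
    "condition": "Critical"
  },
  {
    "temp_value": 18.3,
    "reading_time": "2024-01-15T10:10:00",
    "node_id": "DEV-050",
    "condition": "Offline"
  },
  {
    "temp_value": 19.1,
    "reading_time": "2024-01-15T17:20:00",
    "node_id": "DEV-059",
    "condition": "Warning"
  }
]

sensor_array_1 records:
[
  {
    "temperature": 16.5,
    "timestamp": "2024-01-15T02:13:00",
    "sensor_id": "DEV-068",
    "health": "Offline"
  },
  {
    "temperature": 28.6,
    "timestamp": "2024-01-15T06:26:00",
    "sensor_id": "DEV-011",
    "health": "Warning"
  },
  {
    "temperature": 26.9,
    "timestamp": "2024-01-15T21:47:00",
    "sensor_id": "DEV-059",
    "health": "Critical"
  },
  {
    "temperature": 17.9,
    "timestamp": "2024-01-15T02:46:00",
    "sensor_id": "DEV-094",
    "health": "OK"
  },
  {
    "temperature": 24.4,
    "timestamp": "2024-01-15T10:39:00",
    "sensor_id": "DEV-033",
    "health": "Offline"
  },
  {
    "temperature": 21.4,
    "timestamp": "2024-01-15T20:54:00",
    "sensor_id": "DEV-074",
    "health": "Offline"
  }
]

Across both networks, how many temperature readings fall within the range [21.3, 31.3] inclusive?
5

Schema mapping: "temp_value" (sensor_array_2) = "temperature" (sensor_array_1) = temperature

Readings in [21.3, 31.3] from sensor_array_2: 1
Readings in [21.3, 31.3] from sensor_array_1: 4

Total count: 1 + 4 = 5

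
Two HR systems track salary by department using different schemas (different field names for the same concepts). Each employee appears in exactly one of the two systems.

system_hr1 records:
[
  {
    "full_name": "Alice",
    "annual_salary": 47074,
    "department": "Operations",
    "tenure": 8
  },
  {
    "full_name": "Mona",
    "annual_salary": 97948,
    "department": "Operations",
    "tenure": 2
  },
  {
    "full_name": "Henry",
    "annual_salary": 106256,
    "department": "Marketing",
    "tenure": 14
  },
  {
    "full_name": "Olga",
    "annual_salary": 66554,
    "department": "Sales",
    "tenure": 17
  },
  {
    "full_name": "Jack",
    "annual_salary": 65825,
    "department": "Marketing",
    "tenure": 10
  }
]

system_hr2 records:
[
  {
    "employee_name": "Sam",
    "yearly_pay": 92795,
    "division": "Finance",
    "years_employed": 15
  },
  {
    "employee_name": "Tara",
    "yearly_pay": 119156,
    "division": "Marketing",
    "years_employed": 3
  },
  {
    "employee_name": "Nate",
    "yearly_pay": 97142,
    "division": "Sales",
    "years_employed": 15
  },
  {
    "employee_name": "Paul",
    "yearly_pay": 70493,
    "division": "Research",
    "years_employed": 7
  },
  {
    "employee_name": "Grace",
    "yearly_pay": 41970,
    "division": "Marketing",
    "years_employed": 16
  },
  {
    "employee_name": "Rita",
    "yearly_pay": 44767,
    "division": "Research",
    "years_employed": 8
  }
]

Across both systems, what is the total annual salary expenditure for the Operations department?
145022

Schema mappings:
- "department" (system_hr1) = "division" (system_hr2) = department
- "annual_salary" (system_hr1) = "yearly_pay" (system_hr2) = salary

Operations salaries from system_hr1: 145022
Operations salaries from system_hr2: 0

Total: 145022 + 0 = 145022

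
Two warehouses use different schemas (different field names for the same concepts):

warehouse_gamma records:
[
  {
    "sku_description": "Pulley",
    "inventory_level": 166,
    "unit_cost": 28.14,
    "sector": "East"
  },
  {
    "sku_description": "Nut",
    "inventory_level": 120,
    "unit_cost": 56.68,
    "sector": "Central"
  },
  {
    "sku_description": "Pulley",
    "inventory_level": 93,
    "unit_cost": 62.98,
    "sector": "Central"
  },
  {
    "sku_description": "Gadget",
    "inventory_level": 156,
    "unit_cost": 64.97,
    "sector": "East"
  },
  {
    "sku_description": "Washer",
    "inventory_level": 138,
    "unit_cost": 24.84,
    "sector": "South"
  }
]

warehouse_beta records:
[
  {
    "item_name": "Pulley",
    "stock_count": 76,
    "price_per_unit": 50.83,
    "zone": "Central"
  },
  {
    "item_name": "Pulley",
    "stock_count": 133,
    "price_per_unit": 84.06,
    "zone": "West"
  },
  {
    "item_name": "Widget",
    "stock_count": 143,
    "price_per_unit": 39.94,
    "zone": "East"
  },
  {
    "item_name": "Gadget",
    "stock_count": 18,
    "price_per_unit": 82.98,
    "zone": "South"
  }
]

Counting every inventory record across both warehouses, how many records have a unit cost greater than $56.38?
5

Schema mapping: "unit_cost" (warehouse_gamma) = "price_per_unit" (warehouse_beta) = unit cost

Records > $56.38 in warehouse_gamma: 3
Records > $56.38 in warehouse_beta: 2

Total count: 3 + 2 = 5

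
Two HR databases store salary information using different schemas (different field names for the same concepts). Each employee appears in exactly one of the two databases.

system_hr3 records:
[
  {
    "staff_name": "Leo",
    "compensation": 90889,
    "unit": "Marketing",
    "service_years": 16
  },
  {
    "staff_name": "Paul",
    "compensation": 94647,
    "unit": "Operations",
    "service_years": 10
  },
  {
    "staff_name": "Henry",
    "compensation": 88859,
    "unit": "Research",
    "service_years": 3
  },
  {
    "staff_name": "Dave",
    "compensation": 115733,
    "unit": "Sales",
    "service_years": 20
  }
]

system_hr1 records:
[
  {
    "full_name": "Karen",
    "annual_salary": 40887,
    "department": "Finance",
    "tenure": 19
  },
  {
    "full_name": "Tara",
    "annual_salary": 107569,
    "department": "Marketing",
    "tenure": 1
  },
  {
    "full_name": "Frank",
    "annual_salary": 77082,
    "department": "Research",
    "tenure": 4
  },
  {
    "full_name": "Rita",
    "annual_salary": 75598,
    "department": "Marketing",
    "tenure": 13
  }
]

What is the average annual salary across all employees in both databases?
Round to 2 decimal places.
86408.00

Schema mapping: "compensation" (system_hr3) = "annual_salary" (system_hr1) = annual salary

All salaries: [90889, 94647, 88859, 115733, 40887, 107569, 77082, 75598]
Sum: 691264
Count: 8
Average: 691264 / 8 = 86408.00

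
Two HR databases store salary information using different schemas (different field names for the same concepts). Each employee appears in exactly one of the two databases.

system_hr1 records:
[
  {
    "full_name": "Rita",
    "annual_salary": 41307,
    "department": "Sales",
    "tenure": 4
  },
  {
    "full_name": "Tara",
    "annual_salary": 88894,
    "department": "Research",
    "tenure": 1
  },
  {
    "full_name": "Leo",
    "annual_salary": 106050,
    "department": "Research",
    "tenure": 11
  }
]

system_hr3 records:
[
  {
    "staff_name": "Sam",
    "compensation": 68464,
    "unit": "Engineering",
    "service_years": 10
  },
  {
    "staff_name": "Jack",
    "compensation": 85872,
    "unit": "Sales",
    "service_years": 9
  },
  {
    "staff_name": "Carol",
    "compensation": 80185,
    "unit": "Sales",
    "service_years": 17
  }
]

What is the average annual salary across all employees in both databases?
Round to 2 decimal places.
78462.00

Schema mapping: "annual_salary" (system_hr1) = "compensation" (system_hr3) = annual salary

All salaries: [41307, 88894, 106050, 68464, 85872, 80185]
Sum: 470772
Count: 6
Average: 470772 / 6 = 78462.00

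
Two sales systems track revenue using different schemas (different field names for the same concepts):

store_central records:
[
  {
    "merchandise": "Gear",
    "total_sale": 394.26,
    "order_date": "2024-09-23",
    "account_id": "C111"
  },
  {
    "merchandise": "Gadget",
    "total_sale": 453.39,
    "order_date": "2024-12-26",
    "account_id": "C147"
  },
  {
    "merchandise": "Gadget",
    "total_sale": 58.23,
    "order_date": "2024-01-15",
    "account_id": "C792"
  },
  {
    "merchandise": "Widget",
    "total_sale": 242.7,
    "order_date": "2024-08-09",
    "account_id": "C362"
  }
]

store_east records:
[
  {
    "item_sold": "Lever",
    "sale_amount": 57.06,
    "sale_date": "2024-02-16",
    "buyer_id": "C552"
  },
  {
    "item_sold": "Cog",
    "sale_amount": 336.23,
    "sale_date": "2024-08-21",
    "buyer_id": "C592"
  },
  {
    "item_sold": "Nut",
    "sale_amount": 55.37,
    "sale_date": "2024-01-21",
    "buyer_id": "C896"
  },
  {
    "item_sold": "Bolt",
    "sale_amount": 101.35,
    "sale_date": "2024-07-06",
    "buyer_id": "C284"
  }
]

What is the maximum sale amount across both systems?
453.39

Reconcile: "total_sale" (store_central) = "sale_amount" (store_east) = sale amount

Maximum in store_central: 453.39
Maximum in store_east: 336.23

Overall maximum: max(453.39, 336.23) = 453.39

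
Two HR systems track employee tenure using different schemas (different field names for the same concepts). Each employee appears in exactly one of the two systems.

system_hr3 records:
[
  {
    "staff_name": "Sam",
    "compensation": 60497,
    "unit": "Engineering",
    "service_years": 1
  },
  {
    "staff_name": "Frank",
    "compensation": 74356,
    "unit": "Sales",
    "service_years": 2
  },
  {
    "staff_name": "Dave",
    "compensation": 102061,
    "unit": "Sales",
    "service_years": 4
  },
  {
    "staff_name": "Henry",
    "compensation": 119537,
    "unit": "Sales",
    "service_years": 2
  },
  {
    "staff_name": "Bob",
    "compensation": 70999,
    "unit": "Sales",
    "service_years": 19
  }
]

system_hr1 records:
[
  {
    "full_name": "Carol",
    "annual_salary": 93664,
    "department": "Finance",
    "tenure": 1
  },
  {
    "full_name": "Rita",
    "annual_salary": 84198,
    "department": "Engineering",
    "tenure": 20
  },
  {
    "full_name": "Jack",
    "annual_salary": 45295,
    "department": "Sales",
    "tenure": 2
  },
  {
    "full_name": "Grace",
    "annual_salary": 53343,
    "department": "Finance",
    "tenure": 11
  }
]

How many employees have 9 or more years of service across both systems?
3

Reconcile schemas: "service_years" (system_hr3) = "tenure" (system_hr1) = years of service

From system_hr3: 1 employees with >= 9 years
From system_hr1: 2 employees with >= 9 years

Total: 1 + 2 = 3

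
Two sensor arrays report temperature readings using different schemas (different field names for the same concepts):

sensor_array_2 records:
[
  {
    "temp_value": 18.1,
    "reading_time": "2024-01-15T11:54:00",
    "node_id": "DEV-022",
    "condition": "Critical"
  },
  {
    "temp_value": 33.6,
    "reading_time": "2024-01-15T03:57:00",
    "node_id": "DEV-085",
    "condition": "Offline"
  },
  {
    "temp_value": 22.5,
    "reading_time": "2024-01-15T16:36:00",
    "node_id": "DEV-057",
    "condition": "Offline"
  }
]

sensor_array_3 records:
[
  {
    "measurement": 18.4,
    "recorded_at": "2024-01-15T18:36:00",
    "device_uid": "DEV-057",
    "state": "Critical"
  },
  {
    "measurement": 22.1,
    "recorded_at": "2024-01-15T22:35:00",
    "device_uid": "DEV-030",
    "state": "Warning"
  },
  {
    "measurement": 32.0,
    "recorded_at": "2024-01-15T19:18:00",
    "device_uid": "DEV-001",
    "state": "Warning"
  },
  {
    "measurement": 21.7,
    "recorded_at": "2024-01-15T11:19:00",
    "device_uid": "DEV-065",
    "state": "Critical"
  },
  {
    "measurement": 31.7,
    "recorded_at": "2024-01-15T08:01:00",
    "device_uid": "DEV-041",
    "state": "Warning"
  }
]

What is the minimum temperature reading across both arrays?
18.1

Schema mapping: "temp_value" (sensor_array_2) = "measurement" (sensor_array_3) = temperature reading

Minimum in sensor_array_2: 18.1
Minimum in sensor_array_3: 18.4

Overall minimum: min(18.1, 18.4) = 18.1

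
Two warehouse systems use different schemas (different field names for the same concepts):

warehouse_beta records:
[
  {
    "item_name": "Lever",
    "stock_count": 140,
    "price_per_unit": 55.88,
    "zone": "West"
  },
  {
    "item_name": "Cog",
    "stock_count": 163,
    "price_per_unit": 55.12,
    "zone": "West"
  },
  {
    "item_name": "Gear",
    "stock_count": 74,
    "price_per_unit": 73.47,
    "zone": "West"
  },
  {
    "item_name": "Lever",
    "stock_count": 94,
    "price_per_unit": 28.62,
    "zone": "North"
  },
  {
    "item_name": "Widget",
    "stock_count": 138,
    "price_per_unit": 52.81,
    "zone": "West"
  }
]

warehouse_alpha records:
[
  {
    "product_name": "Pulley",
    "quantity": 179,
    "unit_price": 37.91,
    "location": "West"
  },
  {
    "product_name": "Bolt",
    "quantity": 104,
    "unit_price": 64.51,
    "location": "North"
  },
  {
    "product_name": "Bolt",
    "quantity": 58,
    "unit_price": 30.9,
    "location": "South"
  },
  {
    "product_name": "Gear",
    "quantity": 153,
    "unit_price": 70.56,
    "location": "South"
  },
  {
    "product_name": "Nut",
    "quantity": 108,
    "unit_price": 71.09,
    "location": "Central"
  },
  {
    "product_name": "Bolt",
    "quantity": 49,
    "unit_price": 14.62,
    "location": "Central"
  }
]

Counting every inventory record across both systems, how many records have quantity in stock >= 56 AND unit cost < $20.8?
0

Schema mappings:
- "stock_count" (warehouse_beta) = "quantity" (warehouse_alpha) = quantity
- "price_per_unit" (warehouse_beta) = "unit_price" (warehouse_alpha) = unit cost

Records meeting both conditions in warehouse_beta: 0
Records meeting both conditions in warehouse_alpha: 0

Total: 0 + 0 = 0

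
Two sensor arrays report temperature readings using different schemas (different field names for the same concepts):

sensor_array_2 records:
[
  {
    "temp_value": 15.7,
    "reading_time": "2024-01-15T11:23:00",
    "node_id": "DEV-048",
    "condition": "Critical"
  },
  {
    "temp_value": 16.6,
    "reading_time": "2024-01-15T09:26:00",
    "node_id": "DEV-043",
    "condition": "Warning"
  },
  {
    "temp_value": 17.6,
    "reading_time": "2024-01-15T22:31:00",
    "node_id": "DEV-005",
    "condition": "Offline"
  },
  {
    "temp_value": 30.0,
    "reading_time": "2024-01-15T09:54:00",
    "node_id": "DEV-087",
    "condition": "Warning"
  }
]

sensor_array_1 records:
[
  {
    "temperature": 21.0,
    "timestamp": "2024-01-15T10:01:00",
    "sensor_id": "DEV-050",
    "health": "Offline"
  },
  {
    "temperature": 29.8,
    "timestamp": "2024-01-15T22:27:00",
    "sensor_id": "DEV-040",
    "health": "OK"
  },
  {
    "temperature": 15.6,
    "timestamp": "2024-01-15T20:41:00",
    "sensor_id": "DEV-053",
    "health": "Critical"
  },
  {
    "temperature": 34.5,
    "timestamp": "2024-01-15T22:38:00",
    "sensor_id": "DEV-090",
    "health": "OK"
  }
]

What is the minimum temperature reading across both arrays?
15.6

Schema mapping: "temp_value" (sensor_array_2) = "temperature" (sensor_array_1) = temperature reading

Minimum in sensor_array_2: 15.7
Minimum in sensor_array_1: 15.6

Overall minimum: min(15.7, 15.6) = 15.6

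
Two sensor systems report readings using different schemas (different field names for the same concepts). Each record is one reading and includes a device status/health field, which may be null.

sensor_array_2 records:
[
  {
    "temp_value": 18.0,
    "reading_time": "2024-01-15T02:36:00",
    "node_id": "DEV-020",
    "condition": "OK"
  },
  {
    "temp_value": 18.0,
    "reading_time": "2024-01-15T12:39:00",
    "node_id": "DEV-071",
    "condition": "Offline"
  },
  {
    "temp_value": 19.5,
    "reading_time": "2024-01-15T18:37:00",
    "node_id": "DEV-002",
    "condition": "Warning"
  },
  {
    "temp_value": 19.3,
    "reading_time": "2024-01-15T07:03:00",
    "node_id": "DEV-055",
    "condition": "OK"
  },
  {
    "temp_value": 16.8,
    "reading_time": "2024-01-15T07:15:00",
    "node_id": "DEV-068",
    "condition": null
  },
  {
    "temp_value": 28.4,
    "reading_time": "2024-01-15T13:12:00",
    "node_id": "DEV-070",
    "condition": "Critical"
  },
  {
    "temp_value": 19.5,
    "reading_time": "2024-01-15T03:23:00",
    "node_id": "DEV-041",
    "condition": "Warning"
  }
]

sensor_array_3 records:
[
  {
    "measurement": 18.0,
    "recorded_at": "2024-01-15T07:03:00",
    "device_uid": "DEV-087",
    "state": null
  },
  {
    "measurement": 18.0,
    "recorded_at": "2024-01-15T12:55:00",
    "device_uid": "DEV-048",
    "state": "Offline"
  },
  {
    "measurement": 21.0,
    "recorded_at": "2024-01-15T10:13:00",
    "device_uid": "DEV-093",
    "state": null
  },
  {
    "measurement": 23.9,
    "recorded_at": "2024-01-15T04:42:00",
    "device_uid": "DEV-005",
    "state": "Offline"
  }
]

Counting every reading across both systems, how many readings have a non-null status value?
8

Schema mapping: "condition" (sensor_array_2) = "state" (sensor_array_3) = status

Non-null in sensor_array_2: 6
Non-null in sensor_array_3: 2

Total non-null: 6 + 2 = 8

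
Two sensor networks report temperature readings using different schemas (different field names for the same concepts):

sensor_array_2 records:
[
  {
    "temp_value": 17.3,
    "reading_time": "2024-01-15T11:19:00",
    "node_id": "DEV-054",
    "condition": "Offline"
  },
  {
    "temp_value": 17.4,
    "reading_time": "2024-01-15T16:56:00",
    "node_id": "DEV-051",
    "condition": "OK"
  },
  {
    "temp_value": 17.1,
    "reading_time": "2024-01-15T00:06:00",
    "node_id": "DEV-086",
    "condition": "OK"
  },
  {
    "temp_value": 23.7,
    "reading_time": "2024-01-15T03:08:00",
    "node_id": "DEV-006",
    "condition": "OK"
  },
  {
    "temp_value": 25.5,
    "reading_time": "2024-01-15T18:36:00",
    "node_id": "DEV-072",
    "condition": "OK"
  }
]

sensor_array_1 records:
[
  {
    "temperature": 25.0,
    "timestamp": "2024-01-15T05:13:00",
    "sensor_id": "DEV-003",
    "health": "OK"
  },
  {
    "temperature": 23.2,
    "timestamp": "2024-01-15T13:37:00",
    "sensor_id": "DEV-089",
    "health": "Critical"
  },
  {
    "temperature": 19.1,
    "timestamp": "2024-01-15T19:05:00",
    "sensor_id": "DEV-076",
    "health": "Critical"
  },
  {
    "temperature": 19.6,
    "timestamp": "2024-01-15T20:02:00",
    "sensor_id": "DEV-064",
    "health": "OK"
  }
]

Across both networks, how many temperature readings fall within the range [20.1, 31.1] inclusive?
4

Schema mapping: "temp_value" (sensor_array_2) = "temperature" (sensor_array_1) = temperature

Readings in [20.1, 31.1] from sensor_array_2: 2
Readings in [20.1, 31.1] from sensor_array_1: 2

Total count: 2 + 2 = 4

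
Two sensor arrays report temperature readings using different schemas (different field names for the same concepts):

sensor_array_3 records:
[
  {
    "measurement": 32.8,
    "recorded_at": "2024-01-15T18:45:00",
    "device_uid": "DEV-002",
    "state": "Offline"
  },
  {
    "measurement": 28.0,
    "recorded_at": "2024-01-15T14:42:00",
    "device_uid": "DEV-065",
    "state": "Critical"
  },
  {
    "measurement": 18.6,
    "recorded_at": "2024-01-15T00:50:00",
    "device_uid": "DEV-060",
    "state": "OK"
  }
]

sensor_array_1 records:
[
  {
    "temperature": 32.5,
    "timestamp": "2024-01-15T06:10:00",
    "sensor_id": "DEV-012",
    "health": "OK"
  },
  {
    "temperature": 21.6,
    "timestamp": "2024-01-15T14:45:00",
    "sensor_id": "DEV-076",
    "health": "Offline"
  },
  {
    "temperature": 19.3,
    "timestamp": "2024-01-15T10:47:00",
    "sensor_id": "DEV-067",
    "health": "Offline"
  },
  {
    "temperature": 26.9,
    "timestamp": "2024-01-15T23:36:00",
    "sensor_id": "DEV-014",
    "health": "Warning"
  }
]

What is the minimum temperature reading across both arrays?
18.6

Schema mapping: "measurement" (sensor_array_3) = "temperature" (sensor_array_1) = temperature reading

Minimum in sensor_array_3: 18.6
Minimum in sensor_array_1: 19.3

Overall minimum: min(18.6, 19.3) = 18.6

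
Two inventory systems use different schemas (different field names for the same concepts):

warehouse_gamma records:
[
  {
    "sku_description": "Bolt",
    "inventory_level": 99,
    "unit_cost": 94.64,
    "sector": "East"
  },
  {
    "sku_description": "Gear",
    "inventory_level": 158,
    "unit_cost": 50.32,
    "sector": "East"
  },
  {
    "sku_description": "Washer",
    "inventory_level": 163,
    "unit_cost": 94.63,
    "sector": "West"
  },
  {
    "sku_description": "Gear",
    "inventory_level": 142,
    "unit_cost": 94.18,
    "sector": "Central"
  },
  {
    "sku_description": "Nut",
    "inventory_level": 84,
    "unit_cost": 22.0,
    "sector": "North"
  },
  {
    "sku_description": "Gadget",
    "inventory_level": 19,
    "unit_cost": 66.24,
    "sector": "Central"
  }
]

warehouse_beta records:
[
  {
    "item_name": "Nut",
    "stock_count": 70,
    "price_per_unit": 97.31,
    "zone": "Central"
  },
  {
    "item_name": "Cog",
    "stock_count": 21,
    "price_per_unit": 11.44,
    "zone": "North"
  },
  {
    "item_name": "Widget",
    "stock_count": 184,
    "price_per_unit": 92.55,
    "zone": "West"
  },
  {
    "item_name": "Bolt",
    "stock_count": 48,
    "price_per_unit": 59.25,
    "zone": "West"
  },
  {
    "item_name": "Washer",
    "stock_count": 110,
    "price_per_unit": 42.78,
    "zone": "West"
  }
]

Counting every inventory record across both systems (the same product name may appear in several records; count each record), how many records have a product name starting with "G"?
3

Schema mapping: "sku_description" (warehouse_gamma) = "item_name" (warehouse_beta) = product name

Records with product name starting with "G" in warehouse_gamma: 3
Records with product name starting with "G" in warehouse_beta: 0

Total: 3 + 0 = 3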